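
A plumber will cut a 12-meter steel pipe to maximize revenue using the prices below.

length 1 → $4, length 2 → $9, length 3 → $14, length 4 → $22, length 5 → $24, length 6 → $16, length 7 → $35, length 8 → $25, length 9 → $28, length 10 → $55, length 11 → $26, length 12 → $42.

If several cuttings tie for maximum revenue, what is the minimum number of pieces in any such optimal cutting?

3

Let r[k] be the best obtainable value from length k. For each k, try every first piece i and keep the best of price[i] + r[k−i].
r[1] = 4
r[2] = 9
r[3] = 14
r[4] = 22
r[5] = 26  (first piece 1, then r[4]=22)
r[6] = 31  (first piece 2, then r[4]=22)
r[7] = 36  (first piece 3, then r[4]=22)
r[8] = 44  (first piece 4, then r[4]=22)
r[9] = 48  (first piece 1, then r[8]=44)
r[10] = 55
r[11] = 59  (first piece 1, then r[10]=55)
r[12] = 66  (first piece 4, then r[8]=44)
Maximum revenue is $66.
Now minimize piece count subject to staying optimal: for each k, pieces[k] = 1 + min over i with p[i]+r[k−i]=r[k] of pieces[k−i].
pieces[9] = 3
pieces[10] = 1
pieces[11] = 2
pieces[12] = 3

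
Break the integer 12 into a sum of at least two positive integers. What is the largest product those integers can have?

Fill P[k] for k=2..12: at each k try every first piece i and multiply by the better of (k−i) uncut or P[k−i].
Small cases: P[2]=1, P[3]=2, P[4]=4.
P[5] = 2·max(3,2) = 2·3 = 6
P[6] = 3·max(3,2) = 3·3 = 9
P[7] = 2·max(5,6) = 2·6 = 12
P[8] = 2·max(6,9) = 2·9 = 18
P[9] = 3·max(6,9) = 3·9 = 27
P[10] = 2·max(8,18) = 2·18 = 36
P[11] = 2·max(9,27) = 2·27 = 54
P[12] = 3·max(9,27) = 3·27 = 81
One optimal split: 3 + 3 + 3 + 3; product 3·3·3·3 = 81.

81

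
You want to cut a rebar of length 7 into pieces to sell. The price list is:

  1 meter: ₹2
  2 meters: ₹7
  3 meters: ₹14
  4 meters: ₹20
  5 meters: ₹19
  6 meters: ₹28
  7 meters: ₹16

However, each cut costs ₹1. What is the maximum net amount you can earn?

33

Build v[k] bottom-up: v[k] = max over allowed piece i of (p[i] + v[k−i]) − 1 per cut.
v[1] = 2
v[2] = max(2+2-1, 7+0) = 7
v[3] = max(2+7-1, 7+2-1, 14+0) = 14
v[4] = max(2+14-1, 7+7-1, 14+2-1, 20+0) = 20
v[5] = max(2+20-1, 7+14-1, 14+7-1, 20+2-1, 19+0) = 21
v[6] = max(2+21-1, 7+20-1, 14+14-1, 20+7-1, 19+2-1, 28+0) = 28
v[7] = max(2+28-1, 7+21-1, 14+20-1, …, 28+2-1, 16+0) = 33
One optimal plan: pieces 4 + 3 (1 cut) → ₹34 − ₹1 = ₹33.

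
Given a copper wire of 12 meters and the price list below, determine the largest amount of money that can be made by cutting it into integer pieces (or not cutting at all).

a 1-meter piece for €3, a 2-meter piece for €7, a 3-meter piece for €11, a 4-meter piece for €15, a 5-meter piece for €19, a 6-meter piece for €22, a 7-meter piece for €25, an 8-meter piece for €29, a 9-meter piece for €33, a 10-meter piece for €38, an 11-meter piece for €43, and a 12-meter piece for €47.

Build r[k] bottom-up: r[k] = max over allowed piece i of (p[i] + r[k−i]).
r[1] = 3
r[2] = 7
r[3] = 11
r[4] = 15
r[5] = 19
r[6] = 22  (first piece 1, then r[5]=19)
r[7] = 26  (first piece 2, then r[5]=19)
r[8] = 30  (first piece 3, then r[5]=19)
r[9] = 34  (first piece 4, then r[5]=19)
r[10] = 38  (first piece 5, then r[5]=19)
r[11] = 43
r[12] = 47
Best is to sell the whole 12-meter piece uncut for €47.

47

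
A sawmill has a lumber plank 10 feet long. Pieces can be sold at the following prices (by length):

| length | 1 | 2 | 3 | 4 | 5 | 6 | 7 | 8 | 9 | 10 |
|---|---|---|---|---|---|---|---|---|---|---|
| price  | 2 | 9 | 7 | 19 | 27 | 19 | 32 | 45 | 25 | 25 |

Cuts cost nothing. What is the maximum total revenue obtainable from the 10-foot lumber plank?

Build R[k] bottom-up: R[k] = max over allowed piece i of (p[i] + R[k−i]).
R[1] = 2
R[2] = 9
R[3] = 11  (first piece 1, then R[2]=9)
R[4] = 19
R[5] = 27
R[6] = 29  (first piece 1, then R[5]=27)
R[7] = 36  (first piece 2, then R[5]=27)
R[8] = 45
R[9] = 47  (first piece 1, then R[8]=45)
R[10] = 54  (first piece 2, then R[8]=45)
One optimal cutting: 8 + 2 → $45 + $9 = $54.

54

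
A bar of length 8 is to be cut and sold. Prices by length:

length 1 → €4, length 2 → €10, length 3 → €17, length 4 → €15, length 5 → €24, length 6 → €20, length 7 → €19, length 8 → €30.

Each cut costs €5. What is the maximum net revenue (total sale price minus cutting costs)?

36

Let net[k] be the best obtainable value from length k. For each k, try every first piece i and keep the best of price[i] + net[k−i] minus the 5 cut fee when i<k.
net[1] = 4
net[2] = max(4+4-5, 10+0) = 10
net[3] = max(4+10-5, 10+4-5, 17+0) = 17
net[4] = max(4+17-5, 10+10-5, 17+4-5, 15+0) = 16
net[5] = max(4+16-5, 10+17-5, 17+10-5, 15+4-5, 24+0) = 24
net[6] = max(4+24-5, 10+16-5, 17+17-5, 15+10-5, 24+4-5, 20+0) = 29
net[7] = max(4+29-5, 10+24-5, 17+16-5, …, 20+4-5, 19+0) = 29
net[8] = max(4+29-5, 10+29-5, 17+24-5, …, 19+4-5, 30+0) = 36
One optimal plan: pieces 5 + 3 (1 cut) → €41 − €5 = €36.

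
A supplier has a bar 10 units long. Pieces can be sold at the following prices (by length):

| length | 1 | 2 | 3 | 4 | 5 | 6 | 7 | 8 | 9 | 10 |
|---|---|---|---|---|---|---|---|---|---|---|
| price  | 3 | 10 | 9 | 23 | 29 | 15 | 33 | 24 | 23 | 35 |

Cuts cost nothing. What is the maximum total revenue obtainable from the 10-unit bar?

Let r[k] be the best obtainable value from length k. For each k, try every first piece i and keep the best of price[i] + r[k−i].
r[1] = 3
r[2] = 10
r[3] = 13  (first piece 1, then r[2]=10)
r[4] = 23
r[5] = 29
r[6] = 33  (first piece 2, then r[4]=23)
r[7] = 39  (first piece 2, then r[5]=29)
r[8] = 46  (first piece 4, then r[4]=23)
r[9] = 52  (first piece 4, then r[5]=29)
r[10] = 58  (first piece 5, then r[5]=29)
One optimal cutting: 5 + 5 → $29 + $29 = $58.

58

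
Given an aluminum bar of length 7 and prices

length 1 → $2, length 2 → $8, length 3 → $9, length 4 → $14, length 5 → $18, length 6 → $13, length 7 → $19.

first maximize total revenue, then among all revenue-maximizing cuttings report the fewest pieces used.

Build r[k] bottom-up: r[k] = max over allowed piece i of (p[i] + r[k−i]).
r[1] = 2
r[2] = 8
r[3] = 10  (first piece 1, then r[2]=8)
r[4] = 16  (first piece 2, then r[2]=8)
r[5] = 18  (first piece 1, then r[4]=16)
r[6] = 24  (first piece 2, then r[4]=16)
r[7] = 26  (first piece 1, then r[6]=24)
Maximum revenue is $26.
Now minimize piece count subject to staying optimal: for each k, pieces[k] = 1 + min over i with p[i]+r[k−i]=r[k] of pieces[k−i].
pieces[4] = 2
pieces[5] = 1
pieces[6] = 3
pieces[7] = 2

2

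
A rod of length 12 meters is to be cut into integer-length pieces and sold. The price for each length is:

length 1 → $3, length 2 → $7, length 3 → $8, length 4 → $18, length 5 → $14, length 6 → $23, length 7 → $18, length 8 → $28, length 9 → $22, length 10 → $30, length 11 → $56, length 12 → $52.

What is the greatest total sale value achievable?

59

Let v[k] be the best obtainable value from length k. For each k, try every first piece i and keep the best of price[i] + v[k−i].
v[1] = 3
v[2] = max(3+3, 7+0) = 7
v[3] = max(3+7, 7+3, 8+0) = 10
v[4] = max(3+10, 7+7, 8+3, 18+0) = 18
v[5] = max(3+18, 7+10, 8+7, 18+3, 14+0) = 21
v[6] = max(3+21, 7+18, 8+10, 18+7, 14+3, 23+0) = 25
v[7] = max(3+25, 7+21, 8+18, …, 23+3, 18+0) = 28
v[8] = max(3+28, 7+25, 8+21, …, 18+3, 28+0) = 36
v[9] = max(3+36, 7+28, 8+25, …, 28+3, 22+0) = 39
v[10] = max(3+39, 7+36, 8+28, …, 22+3, 30+0) = 43
v[11] = max(3+43, 7+39, 8+36, …, 30+3, 56+0) = 56
v[12] = max(3+56, 7+43, 8+39, …, 56+3, 52+0) = 59
One optimal cutting: 11 + 1 → $56 + $3 = $59.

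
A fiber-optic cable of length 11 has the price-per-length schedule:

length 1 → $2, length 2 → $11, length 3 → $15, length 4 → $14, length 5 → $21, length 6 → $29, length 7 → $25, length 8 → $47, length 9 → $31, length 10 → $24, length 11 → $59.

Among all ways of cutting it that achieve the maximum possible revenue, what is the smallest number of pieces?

2

Build r[k] bottom-up: r[k] = max over allowed piece i of (p[i] + r[k−i]).
r[1] = 2
r[2] = 11
r[3] = 15
r[4] = 22  (first piece 2, then r[2]=11)
r[5] = 26  (first piece 2, then r[3]=15)
r[6] = 33  (first piece 2, then r[4]=22)
r[7] = 37  (first piece 2, then r[5]=26)
r[8] = 47
r[9] = 49  (first piece 1, then r[8]=47)
r[10] = 58  (first piece 2, then r[8]=47)
r[11] = 62  (first piece 3, then r[8]=47)
Maximum revenue is $62.
Now minimize piece count subject to staying optimal: for each k, pieces[k] = 1 + min over i with p[i]+r[k−i]=r[k] of pieces[k−i].
pieces[8] = 1
pieces[9] = 2
pieces[10] = 2
pieces[11] = 2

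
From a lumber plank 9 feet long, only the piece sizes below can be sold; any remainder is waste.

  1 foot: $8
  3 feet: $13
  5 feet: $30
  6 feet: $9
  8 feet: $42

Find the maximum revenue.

72

Consider every possible first cut. best[k] is the best of p[i]+best[k−i] over all sellable i≤k.
best[1] = 8
best[2] = 16  (first piece 1, then best[1]=8)
best[3] = 24  (first piece 1, then best[2]=16)
best[4] = 32  (first piece 1, then best[3]=24)
best[5] = 40  (first piece 1, then best[4]=32)
best[6] = 48  (first piece 1, then best[5]=40)
best[7] = 56  (first piece 1, then best[6]=48)
best[8] = 64  (first piece 1, then best[7]=56)
best[9] = 72  (first piece 1, then best[8]=64)
One optimal cutting: 1 + 1 + 1 + 1 + 1 + 1 + 1 + 1 + 1 → $72.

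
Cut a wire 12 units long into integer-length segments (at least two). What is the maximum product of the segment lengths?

81

Fill P[k] for k=2..12: at each k try every first piece i and multiply by the better of (k−i) uncut or P[k−i].
P[2] = 1×max(1,0) = 1×1 = 1
P[3] = 1×max(2,1) = 1×2 = 2
P[4] = 2×max(2,1) = 2×2 = 4
P[5] = 2×max(3,2) = 2×3 = 6
P[6] = 3×max(3,2) = 3×3 = 9
P[7] = 2×max(5,6) = 2×6 = 12
P[8] = 2×max(6,9) = 2×9 = 18
P[9] = 3×max(6,9) = 3×9 = 27
P[10] = 2×max(8,18) = 2×18 = 36
P[11] = 2×max(9,27) = 2×27 = 54
P[12] = 3×max(9,27) = 3×27 = 81
One optimal split: 3 + 3 + 3 + 3; product 3×3×3×3 = 81.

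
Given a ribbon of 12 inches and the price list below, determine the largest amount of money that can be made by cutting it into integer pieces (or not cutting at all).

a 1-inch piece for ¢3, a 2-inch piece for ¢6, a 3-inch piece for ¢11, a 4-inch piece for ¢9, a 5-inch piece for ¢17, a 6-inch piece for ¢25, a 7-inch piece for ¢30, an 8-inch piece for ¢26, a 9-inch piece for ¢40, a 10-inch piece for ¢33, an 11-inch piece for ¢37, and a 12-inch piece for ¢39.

51

Consider every possible first cut. best[k] is the best of p[i]+best[k−i] over all sellable i≤k.
best[1] = 3
best[2] = max(3+3, 6+0) = 6
best[3] = max(3+6, 6+3, 11+0) = 11
best[4] = max(3+11, 6+6, 11+3, 9+0) = 14
best[5] = max(3+14, 6+11, 11+6, 9+3, 17+0) = 17
best[6] = max(3+17, 6+14, 11+11, 9+6, 17+3, 25+0) = 25
best[7] = max(3+25, 6+17, 11+14, …, 25+3, 30+0) = 30
best[8] = max(3+30, 6+25, 11+17, …, 30+3, 26+0) = 33
best[9] = max(3+33, 6+30, 11+25, …, 26+3, 40+0) = 40
best[10] = max(3+40, 6+33, 11+30, …, 40+3, 33+0) = 43
best[11] = max(3+43, 6+40, 11+33, …, 33+3, 37+0) = 46
best[12] = max(3+46, 6+43, 11+40, …, 37+3, 39+0) = 51
One optimal cutting: 9 + 3 → ¢40 + ¢11 = ¢51.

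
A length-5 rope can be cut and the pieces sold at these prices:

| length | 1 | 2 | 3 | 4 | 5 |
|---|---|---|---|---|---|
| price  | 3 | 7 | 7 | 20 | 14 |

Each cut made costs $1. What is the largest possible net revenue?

22

Let net[k] be the best obtainable value from length k. For each k, try every first piece i and keep the best of price[i] + net[k−i] minus the 1 cut fee when i<k.
net[1] = 3
net[2] = 7
net[3] = 9  (first piece 1, then net[2]=7)
net[4] = 20
net[5] = 22  (first piece 1, then net[4]=20)
One optimal plan: pieces 4 + 1 (1 cut) → $23 − $1 = $22.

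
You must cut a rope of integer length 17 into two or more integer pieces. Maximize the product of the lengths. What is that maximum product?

486

Fill P[k] for k=2..17: at each k try every first piece i and multiply by the better of (k−i) uncut or P[k−i].
P[2] = 1·max(1,0) = 1·1 = 1
P[3] = 1·max(2,1) = 1·2 = 2
P[4] = 2·max(2,1) = 2·2 = 4
P[5] = 2·max(3,2) = 2·3 = 6
P[6] = 3·max(3,2) = 3·3 = 9
P[7] = 2·max(5,6) = 2·6 = 12
P[8] = 2·max(6,9) = 2·9 = 18
P[9] = 3·max(6,9) = 3·9 = 27
P[10] = 2·max(8,18) = 2·18 = 36
P[11] = 2·max(9,27) = 2·27 = 54
P[12] = 3·max(9,27) = 3·27 = 81
P[13] = 2·max(11,54) = 2·54 = 108
P[14] = 2·max(12,81) = 2·81 = 162
P[15] = 3·max(12,81) = 3·81 = 243
P[16] = 2·max(14,162) = 2·162 = 324
P[17] = 2·max(15,243) = 2·243 = 486
One optimal split: 3 + 3 + 3 + 3 + 3 + 2; product 3·3·3·3·3·2 = 486.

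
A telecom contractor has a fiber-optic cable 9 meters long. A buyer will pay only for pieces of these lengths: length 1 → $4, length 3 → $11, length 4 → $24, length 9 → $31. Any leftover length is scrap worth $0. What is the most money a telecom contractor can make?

52

Consider every possible first cut. f[k] is the best of p[i]+f[k−i] over all sellable i≤k.
f[1] = 4
f[2] = 8  (first piece 1, then f[1]=4)
f[3] = 12  (first piece 1, then f[2]=8)
f[4] = 24
f[5] = 28  (first piece 1, then f[4]=24)
f[6] = 32  (first piece 1, then f[5]=28)
f[7] = 36  (first piece 1, then f[6]=32)
f[8] = 48  (first piece 4, then f[4]=24)
f[9] = 52  (first piece 1, then f[8]=48)
One optimal cutting: 4 + 4 + 1 → $52.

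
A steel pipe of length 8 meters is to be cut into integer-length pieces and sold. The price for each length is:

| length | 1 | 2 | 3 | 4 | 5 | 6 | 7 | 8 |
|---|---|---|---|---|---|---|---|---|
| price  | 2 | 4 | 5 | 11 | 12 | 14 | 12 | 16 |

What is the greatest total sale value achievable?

Build v[k] bottom-up: v[k] = max over allowed piece i of (p[i] + v[k−i]).
v[1] = 2
v[2] = max(2+2, 4+0) = 4
v[3] = max(2+4, 4+2, 5+0) = 6
v[4] = max(2+6, 4+4, 5+2, 11+0) = 11
v[5] = max(2+11, 4+6, 5+4, 11+2, 12+0) = 13
v[6] = max(2+13, 4+11, 5+6, 11+4, 12+2, 14+0) = 15
v[7] = max(2+15, 4+13, 5+11, …, 14+2, 12+0) = 17
v[8] = max(2+17, 4+15, 5+13, …, 12+2, 16+0) = 22
One optimal cutting: 4 + 4 → $11 + $11 = $22.

22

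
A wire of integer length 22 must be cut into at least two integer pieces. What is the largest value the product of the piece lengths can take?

2916

Fill m[k] for k=2..22: at each k try every first piece i and multiply by the better of (k−i) uncut or m[k−i].
m[2] = 1·max(1,0) = 1·1 = 1
m[3] = 1·max(2,1) = 1·2 = 2
m[4] = 2·max(2,1) = 2·2 = 4
m[5] = 2·max(3,2) = 2·3 = 6
m[6] = 3·max(3,2) = 3·3 = 9
m[7] = 2·max(5,6) = 2·6 = 12
m[8] = 2·max(6,9) = 2·9 = 18
m[9] = 3·max(6,9) = 3·9 = 27
m[10] = 2·max(8,18) = 2·18 = 36
m[11] = 2·max(9,27) = 2·27 = 54
m[12] = 3·max(9,27) = 3·27 = 81
m[13] = 2·max(11,54) = 2·54 = 108
m[14] = 2·max(12,81) = 2·81 = 162
m[15] = 3·max(12,81) = 3·81 = 243
m[16] = 2·max(14,162) = 2·162 = 324
m[17] = 2·max(15,243) = 2·243 = 486
m[18] = 3·max(15,243) = 3·243 = 729
m[19] = 2·max(17,486) = 2·486 = 972
m[20] = 2·max(18,729) = 2·729 = 1458
m[21] = 3·max(18,729) = 3·729 = 2187
m[22] = 2·max(20,1458) = 2·1458 = 2916
One optimal split: 3 + 3 + 3 + 3 + 3 + 3 + 2 + 2; product 3·3·3·3·3·3·2·2 = 2916.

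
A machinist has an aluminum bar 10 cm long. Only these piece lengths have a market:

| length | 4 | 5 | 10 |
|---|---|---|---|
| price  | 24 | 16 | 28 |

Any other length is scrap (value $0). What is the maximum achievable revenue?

48

Let f[k] be the best obtainable value from length k. For each k, try every first piece i and keep the best of price[i] + f[k−i].
f[1] = 0
f[2] = 0
f[3] = 0
f[4] = 24
f[5] = 24
f[6] = 24
f[7] = 24
f[8] = 48  (first piece 4, then f[4]=24)
f[9] = 48
f[10] = 48
One optimal cutting: pieces 4 + 4 with 2 cm of scrap → $48.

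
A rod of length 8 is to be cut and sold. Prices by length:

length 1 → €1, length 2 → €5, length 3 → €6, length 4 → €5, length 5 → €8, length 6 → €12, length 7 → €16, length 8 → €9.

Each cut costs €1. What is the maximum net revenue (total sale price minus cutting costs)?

Let net[k] be the best obtainable value from length k. For each k, try every first piece i and keep the best of price[i] + net[k−i] minus the 1 cut fee when i<k.
net[1] = 1
net[2] = max(1+1-1, 5+0) = 5
net[3] = max(1+5-1, 5+1-1, 6+0) = 6
net[4] = max(1+6-1, 5+5-1, 6+1-1, 5+0) = 9
net[5] = max(1+9-1, 5+6-1, 6+5-1, 5+1-1, 8+0) = 10
net[6] = max(1+10-1, 5+9-1, 6+6-1, 5+5-1, 8+1-1, 12+0) = 13
net[7] = max(1+13-1, 5+10-1, 6+9-1, …, 12+1-1, 16+0) = 16
net[8] = max(1+16-1, 5+13-1, 6+10-1, …, 16+1-1, 9+0) = 17
One optimal plan: pieces 2 + 2 + 2 + 2 (3 cuts) → €20 − €3 = €17.

17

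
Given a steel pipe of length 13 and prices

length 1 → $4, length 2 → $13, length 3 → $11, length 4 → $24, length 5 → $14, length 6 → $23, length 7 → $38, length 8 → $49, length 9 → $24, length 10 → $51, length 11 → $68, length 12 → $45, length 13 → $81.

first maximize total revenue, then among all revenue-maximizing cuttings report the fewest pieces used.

Build r[k] bottom-up: r[k] = max over allowed piece i of (p[i] + r[k−i]).
r[1] = 4
r[2] = max(4+4, 13+0) = 13
r[3] = max(4+13, 13+4, 11+0) = 17
r[4] = max(4+17, 13+13, 11+4, 24+0) = 26
r[5] = max(4+26, 13+17, 11+13, 24+4, 14+0) = 30
r[6] = max(4+30, 13+26, 11+17, 24+13, 14+4, 23+0) = 39
r[7] = max(4+39, 13+30, 11+26, …, 23+4, 38+0) = 43
r[8] = max(4+43, 13+39, 11+30, …, 38+4, 49+0) = 52
r[9] = max(4+52, 13+43, 11+39, …, 49+4, 24+0) = 56
r[10] = max(4+56, 13+52, 11+43, …, 24+4, 51+0) = 65
r[11] = max(4+65, 13+56, 11+52, …, 51+4, 68+0) = 69
r[12] = max(4+69, 13+65, 11+56, …, 68+4, 45+0) = 78
r[13] = max(4+78, 13+69, 11+65, …, 45+4, 81+0) = 82
Maximum revenue is $82.
Now minimize piece count subject to staying optimal: for each k, pieces[k] = 1 + min over i with p[i]+r[k−i]=r[k] of pieces[k−i].
pieces[10] = 5
pieces[11] = 6
pieces[12] = 6
pieces[13] = 7

7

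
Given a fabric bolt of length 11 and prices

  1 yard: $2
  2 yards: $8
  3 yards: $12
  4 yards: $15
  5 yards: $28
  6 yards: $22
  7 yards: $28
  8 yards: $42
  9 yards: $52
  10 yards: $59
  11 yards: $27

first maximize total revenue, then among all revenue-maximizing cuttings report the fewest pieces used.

2

Consider every possible first cut. r[k] is the best of p[i]+r[k−i] over all sellable i≤k.
r[1] = 2
r[2] = max(2+2, 8+0) = 8
r[3] = max(2+8, 8+2, 12+0) = 12
r[4] = max(2+12, 8+8, 12+2, 15+0) = 16
r[5] = max(2+16, 8+12, 12+8, 15+2, 28+0) = 28
r[6] = max(2+28, 8+16, 12+12, 15+8, 28+2, 22+0) = 30
r[7] = max(2+30, 8+28, 12+16, …, 22+2, 28+0) = 36
r[8] = max(2+36, 8+30, 12+28, …, 28+2, 42+0) = 42
r[9] = max(2+42, 8+36, 12+30, …, 42+2, 52+0) = 52
r[10] = max(2+52, 8+42, 12+36, …, 52+2, 59+0) = 59
r[11] = max(2+59, 8+52, 12+42, …, 59+2, 27+0) = 61
Maximum revenue is $61.
Now minimize piece count subject to staying optimal: for each k, pieces[k] = 1 + min over i with p[i]+r[k−i]=r[k] of pieces[k−i].
pieces[8] = 1
pieces[9] = 1
pieces[10] = 1
pieces[11] = 2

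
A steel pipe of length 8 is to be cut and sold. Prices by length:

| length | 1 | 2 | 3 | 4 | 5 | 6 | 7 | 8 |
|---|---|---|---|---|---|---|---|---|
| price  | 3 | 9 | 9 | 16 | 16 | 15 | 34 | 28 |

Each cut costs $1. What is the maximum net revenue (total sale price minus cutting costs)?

36

Consider every possible first cut. v[k] is the best of p[i]+v[k−i] over all sellable i≤k, charging 1 whenever i<k.
v[1] = 3
v[2] = 9
v[3] = 11  (first piece 1, then v[2]=9)
v[4] = 17  (first piece 2, then v[2]=9)
v[5] = 19  (first piece 1, then v[4]=17)
v[6] = 25  (first piece 2, then v[4]=17)
v[7] = 34
v[8] = 36  (first piece 1, then v[7]=34)
One optimal plan: pieces 7 + 1 (1 cut) → $37 − $1 = $36.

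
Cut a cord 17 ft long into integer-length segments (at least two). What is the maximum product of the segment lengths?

Define prod[k] = max over 1≤i<k of i · max(k−i, prod[k−i]); the inner max lets the remainder stay uncut if that's better.
Small cases: prod[2]=1, prod[3]=2, prod[4]=4, prod[5]=6, prod[6]=9, prod[7]=12, prod[8]=18, prod[9]=27.
prod[10] = 2×max(8,18) = 2×18 = 36
prod[11] = 2×max(9,27) = 2×27 = 54
prod[12] = 3×max(9,27) = 3×27 = 81
prod[13] = 2×max(11,54) = 2×54 = 108
prod[14] = 2×max(12,81) = 2×81 = 162
prod[15] = 3×max(12,81) = 3×81 = 243
prod[16] = 2×max(14,162) = 2×162 = 324
prod[17] = 2×max(15,243) = 2×243 = 486
One optimal split: 3 + 3 + 3 + 3 + 3 + 2; product 3×3×3×3×3×2 = 486.

486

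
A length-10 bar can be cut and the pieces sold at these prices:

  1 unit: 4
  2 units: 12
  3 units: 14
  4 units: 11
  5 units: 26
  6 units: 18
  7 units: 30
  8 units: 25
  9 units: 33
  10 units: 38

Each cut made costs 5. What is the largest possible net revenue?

Build v[k] bottom-up: v[k] = max over allowed piece i of (p[i] + v[k−i]) − 5 per cut.
v[1] = 4
v[2] = max(4+4-5, 12+0) = 12
v[3] = max(4+12-5, 12+4-5, 14+0) = 14
v[4] = max(4+14-5, 12+12-5, 14+4-5, 11+0) = 19
v[5] = max(4+19-5, 12+14-5, 14+12-5, 11+4-5, 26+0) = 26
v[6] = max(4+26-5, 12+19-5, 14+14-5, 11+12-5, 26+4-5, 18+0) = 26
v[7] = max(4+26-5, 12+26-5, 14+19-5, …, 18+4-5, 30+0) = 33
v[8] = max(4+33-5, 12+26-5, 14+26-5, …, 30+4-5, 25+0) = 35
v[9] = max(4+35-5, 12+33-5, 14+26-5, …, 25+4-5, 33+0) = 40
v[10] = max(4+40-5, 12+35-5, 14+33-5, …, 33+4-5, 38+0) = 47
One optimal plan: pieces 5 + 5 (1 cut) → 52 − 5 = 47.

47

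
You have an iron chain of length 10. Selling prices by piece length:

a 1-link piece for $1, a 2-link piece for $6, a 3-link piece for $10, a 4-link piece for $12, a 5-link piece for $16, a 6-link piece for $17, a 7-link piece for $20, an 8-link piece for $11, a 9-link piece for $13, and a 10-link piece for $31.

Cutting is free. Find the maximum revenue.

32

Let best[k] be the best obtainable value from length k. For each k, try every first piece i and keep the best of price[i] + best[k−i].
best[1] = 1
best[2] = max(1+1, 6+0) = 6
best[3] = max(1+6, 6+1, 10+0) = 10
best[4] = max(1+10, 6+6, 10+1, 12+0) = 12
best[5] = max(1+12, 6+10, 10+6, 12+1, 16+0) = 16
best[6] = max(1+16, 6+12, 10+10, 12+6, 16+1, 17+0) = 20
best[7] = max(1+20, 6+16, 10+12, …, 17+1, 20+0) = 22
best[8] = max(1+22, 6+20, 10+16, …, 20+1, 11+0) = 26
best[9] = max(1+26, 6+22, 10+20, …, 11+1, 13+0) = 30
best[10] = max(1+30, 6+26, 10+22, …, 13+1, 31+0) = 32
One optimal cutting: 3 + 3 + 2 + 2 → $10 + $10 + $6 + $6 = $32.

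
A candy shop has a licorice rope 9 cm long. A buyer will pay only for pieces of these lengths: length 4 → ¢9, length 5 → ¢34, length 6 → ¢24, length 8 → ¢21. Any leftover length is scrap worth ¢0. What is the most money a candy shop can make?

43

Consider every possible first cut. f[k] is the best of p[i]+f[k−i] over all sellable i≤k.
f[1] = 0
f[2] = 0
f[3] = 0
f[4] = 9
f[5] = max(9+0, 34+0) = 34
f[6] = max(9+0, 34+0, 24+0) = 34
f[7] = max(9+0, 34+0, 24+0) = 34
f[8] = max(9+9, 34+0, 24+0, 21+0) = 34
f[9] = max(9+34, 34+9, 24+0, 21+0) = 43
One optimal cutting: 5 + 4 → ¢43.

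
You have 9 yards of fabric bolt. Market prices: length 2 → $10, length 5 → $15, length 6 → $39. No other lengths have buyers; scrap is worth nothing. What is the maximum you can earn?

Let f[k] be the best obtainable value from length k. For each k, try every first piece i and keep the best of price[i] + f[k−i].
f[1] = 0
f[2] = 10
f[3] = 10
f[4] = 20  (first piece 2, then f[2]=10)
f[5] = 20
f[6] = 39
f[7] = 39
f[8] = 49  (first piece 2, then f[6]=39)
f[9] = 49
One optimal cutting: pieces 6 + 2 with 1 yard of scrap → $49.

49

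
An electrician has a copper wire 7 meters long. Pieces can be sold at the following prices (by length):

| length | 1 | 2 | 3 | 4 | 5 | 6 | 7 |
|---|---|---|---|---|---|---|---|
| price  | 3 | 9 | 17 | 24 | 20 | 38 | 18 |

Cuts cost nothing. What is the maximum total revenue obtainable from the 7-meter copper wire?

41

Let R[k] be the best obtainable value from length k. For each k, try every first piece i and keep the best of price[i] + R[k−i].
R[1] = 3
R[2] = max(3+3, 9+0) = 9
R[3] = max(3+9, 9+3, 17+0) = 17
R[4] = max(3+17, 9+9, 17+3, 24+0) = 24
R[5] = max(3+24, 9+17, 17+9, 24+3, 20+0) = 27
R[6] = max(3+27, 9+24, 17+17, 24+9, 20+3, 38+0) = 38
R[7] = max(3+38, 9+27, 17+24, …, 38+3, 18+0) = 41
One optimal cutting: 6 + 1 → €38 + €3 = €41.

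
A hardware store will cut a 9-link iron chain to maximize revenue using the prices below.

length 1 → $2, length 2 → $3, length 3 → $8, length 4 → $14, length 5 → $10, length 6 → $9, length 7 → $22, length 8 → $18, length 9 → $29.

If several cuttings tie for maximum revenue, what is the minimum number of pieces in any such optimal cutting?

Let r[k] be the best obtainable value from length k. For each k, try every first piece i and keep the best of price[i] + r[k−i].
r[1] = 2
r[2] = max(2+2, 3+0) = 4
r[3] = max(2+4, 3+2, 8+0) = 8
r[4] = max(2+8, 3+4, 8+2, 14+0) = 14
r[5] = max(2+14, 3+8, 8+4, 14+2, 10+0) = 16
r[6] = max(2+16, 3+14, 8+8, 14+4, 10+2, 9+0) = 18
r[7] = max(2+18, 3+16, 8+14, …, 9+2, 22+0) = 22
r[8] = max(2+22, 3+18, 8+16, …, 22+2, 18+0) = 28
r[9] = max(2+28, 3+22, 8+18, …, 18+2, 29+0) = 30
Maximum revenue is $30.
Now minimize piece count subject to staying optimal: for each k, pieces[k] = 1 + min over i with p[i]+r[k−i]=r[k] of pieces[k−i].
pieces[6] = 3
pieces[7] = 1
pieces[8] = 2
pieces[9] = 3

3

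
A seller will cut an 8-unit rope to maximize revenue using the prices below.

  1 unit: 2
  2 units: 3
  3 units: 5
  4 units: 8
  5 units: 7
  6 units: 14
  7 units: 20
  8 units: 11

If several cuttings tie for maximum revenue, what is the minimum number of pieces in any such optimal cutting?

Build r[k] bottom-up: r[k] = max over allowed piece i of (p[i] + r[k−i]).
r[1] = 2
r[2] = 4  (first piece 1, then r[1]=2)
r[3] = 6  (first piece 1, then r[2]=4)
r[4] = 8  (first piece 1, then r[3]=6)
r[5] = 10  (first piece 1, then r[4]=8)
r[6] = 14
r[7] = 20
r[8] = 22  (first piece 1, then r[7]=20)
Maximum revenue is 22.
Now minimize piece count subject to staying optimal: for each k, pieces[k] = 1 + min over i with p[i]+r[k−i]=r[k] of pieces[k−i].
pieces[5] = 2
pieces[6] = 1
pieces[7] = 1
pieces[8] = 2

2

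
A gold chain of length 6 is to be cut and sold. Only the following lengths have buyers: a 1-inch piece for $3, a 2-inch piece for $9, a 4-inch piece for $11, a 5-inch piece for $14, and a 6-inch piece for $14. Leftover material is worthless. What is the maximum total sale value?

Consider every possible first cut. r[k] is the best of p[i]+r[k−i] over all sellable i≤k.
r[1] = 3
r[2] = 9
r[3] = 12  (first piece 1, then r[2]=9)
r[4] = 18  (first piece 2, then r[2]=9)
r[5] = 21  (first piece 1, then r[4]=18)
r[6] = 27  (first piece 2, then r[4]=18)
One optimal cutting: 2 + 2 + 2 → $27.

27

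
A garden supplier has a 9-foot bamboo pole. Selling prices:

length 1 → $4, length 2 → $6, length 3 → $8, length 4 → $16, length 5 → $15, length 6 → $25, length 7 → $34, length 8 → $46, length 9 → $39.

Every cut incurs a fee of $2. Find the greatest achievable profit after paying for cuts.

Build v[k] bottom-up: v[k] = max over allowed piece i of (p[i] + v[k−i]) − 2 per cut.
v[1] = 4
v[2] = 6  (first piece 1, then v[1]=4)
v[3] = 8  (first piece 1, then v[2]=6)
v[4] = 16
v[5] = 18  (first piece 1, then v[4]=16)
v[6] = 25
v[7] = 34
v[8] = 46
v[9] = 48  (first piece 1, then v[8]=46)
One optimal plan: pieces 8 + 1 (1 cut) → $50 − $2 = $48.

48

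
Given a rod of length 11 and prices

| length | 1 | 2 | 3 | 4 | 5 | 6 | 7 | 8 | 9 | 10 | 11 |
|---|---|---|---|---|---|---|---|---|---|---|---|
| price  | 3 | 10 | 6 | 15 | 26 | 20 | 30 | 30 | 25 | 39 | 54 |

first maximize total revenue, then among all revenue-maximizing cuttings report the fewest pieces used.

Let r[k] be the best obtainable value from length k. For each k, try every first piece i and keep the best of price[i] + r[k−i].
r[1] = 3
r[2] = max(3+3, 10+0) = 10
r[3] = max(3+10, 10+3, 6+0) = 13
r[4] = max(3+13, 10+10, 6+3, 15+0) = 20
r[5] = max(3+20, 10+13, 6+10, 15+3, 26+0) = 26
r[6] = max(3+26, 10+20, 6+13, 15+10, 26+3, 20+0) = 30
r[7] = max(3+30, 10+26, 6+20, …, 20+3, 30+0) = 36
r[8] = max(3+36, 10+30, 6+26, …, 30+3, 30+0) = 40
r[9] = max(3+40, 10+36, 6+30, …, 30+3, 25+0) = 46
r[10] = max(3+46, 10+40, 6+36, …, 25+3, 39+0) = 52
r[11] = max(3+52, 10+46, 6+40, …, 39+3, 54+0) = 56
Maximum revenue is €56.
Now minimize piece count subject to staying optimal: for each k, pieces[k] = 1 + min over i with p[i]+r[k−i]=r[k] of pieces[k−i].
pieces[8] = 4
pieces[9] = 3
pieces[10] = 2
pieces[11] = 4

4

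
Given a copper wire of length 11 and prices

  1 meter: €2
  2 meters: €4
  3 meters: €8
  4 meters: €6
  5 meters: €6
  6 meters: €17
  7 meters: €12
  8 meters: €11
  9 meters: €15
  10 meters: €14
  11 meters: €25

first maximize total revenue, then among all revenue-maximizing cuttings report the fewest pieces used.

Let r[k] be the best obtainable value from length k. For each k, try every first piece i and keep the best of price[i] + r[k−i].
r[1] = 2
r[2] = max(2+2, 4+0) = 4
r[3] = max(2+4, 4+2, 8+0) = 8
r[4] = max(2+8, 4+4, 8+2, 6+0) = 10
r[5] = max(2+10, 4+8, 8+4, 6+2, 6+0) = 12
r[6] = max(2+12, 4+10, 8+8, 6+4, 6+2, 17+0) = 17
r[7] = max(2+17, 4+12, 8+10, …, 17+2, 12+0) = 19
r[8] = max(2+19, 4+17, 8+12, …, 12+2, 11+0) = 21
r[9] = max(2+21, 4+19, 8+17, …, 11+2, 15+0) = 25
r[10] = max(2+25, 4+21, 8+19, …, 15+2, 14+0) = 27
r[11] = max(2+27, 4+25, 8+21, …, 14+2, 25+0) = 29
Maximum revenue is €29.
Now minimize piece count subject to staying optimal: for each k, pieces[k] = 1 + min over i with p[i]+r[k−i]=r[k] of pieces[k−i].
pieces[8] = 2
pieces[9] = 2
pieces[10] = 3
pieces[11] = 3

3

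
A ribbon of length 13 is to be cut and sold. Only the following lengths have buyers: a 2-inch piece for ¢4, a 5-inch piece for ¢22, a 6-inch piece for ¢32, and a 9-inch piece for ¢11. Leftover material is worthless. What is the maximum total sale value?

64

Build r[k] bottom-up: r[k] = max over allowed piece i of (p[i] + r[k−i]).
r[1] = 0
r[2] = 4
r[3] = 4
r[4] = 8  (first piece 2, then r[2]=4)
r[5] = max(4+4, 22+0) = 22
r[6] = max(4+8, 22+0, 32+0) = 32
r[7] = max(4+22, 22+4, 32+0) = 32
r[8] = max(4+32, 22+4, 32+4) = 36
r[9] = max(4+32, 22+8, 32+4, 11+0) = 36
r[10] = max(4+36, 22+22, 32+8, 11+0) = 44
r[11] = max(4+36, 22+32, 32+22, 11+4) = 54
r[12] = max(4+44, 22+32, 32+32, 11+4) = 64
r[13] = max(4+54, 22+36, 32+32, 11+8) = 64
One optimal cutting: pieces 6 + 6 with 1 inch of scrap → ¢64.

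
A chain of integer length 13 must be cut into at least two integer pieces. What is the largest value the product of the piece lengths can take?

Define f[k] = max over 1≤i<k of i · max(k−i, f[k−i]); the inner max lets the remainder stay uncut if that's better.
Small cases: f[2]=1, f[3]=2, f[4]=4, f[5]=6, f[6]=9, f[7]=12.
f[8] = max(1×12, 2×9, 3×6, …, 6×2, 7×1) = 18
f[9] = max(1×18, 2×12, 3×9, …, 7×2, 8×1) = 27
f[10] = max(1×27, 2×18, 3×12, …, 8×2, 9×1) = 36
f[11] = max(1×36, 2×27, 3×18, …, 9×2, 10×1) = 54
f[12] = max(1×54, 2×36, 3×27, …, 10×2, 11×1) = 81
f[13] = max(1×81, 2×54, 3×36, …, 11×2, 12×1) = 108
One optimal split: 3 + 3 + 3 + 2 + 2; product 3×3×3×2×2 = 108.

108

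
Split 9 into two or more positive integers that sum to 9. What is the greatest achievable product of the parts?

Define f[k] = max over 1≤i<k of i · max(k−i, f[k−i]); the inner max lets the remainder stay uncut if that's better.
f[2] = 1*max(1,0) = 1*1 = 1
f[3] = max(1*2, 2*1) = 2
f[4] = max(1*3, 2*2, 3*1) = 4
f[5] = max(1*4, 2*3, 3*2, 4*1) = 6
f[6] = max(1*6, 2*4, 3*3, 4*2, 5*1) = 9
f[7] = max(1*9, 2*6, 3*4, 4*3, 5*2, 6*1) = 12
f[8] = max(1*12, 2*9, 3*6, …, 6*2, 7*1) = 18
f[9] = max(1*18, 2*12, 3*9, …, 7*2, 8*1) = 27
One optimal split: 3 + 3 + 3; product 3*3*3 = 27.

27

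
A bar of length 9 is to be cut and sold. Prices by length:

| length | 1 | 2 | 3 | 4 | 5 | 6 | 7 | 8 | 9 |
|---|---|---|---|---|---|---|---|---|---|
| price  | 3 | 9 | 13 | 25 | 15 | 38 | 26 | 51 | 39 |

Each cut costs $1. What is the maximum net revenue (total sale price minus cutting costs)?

53

Let r[k] be the best obtainable value from length k. For each k, try every first piece i and keep the best of price[i] + r[k−i] minus the 1 cut fee when i<k.
r[1] = 3
r[2] = max(3+3-1, 9+0) = 9
r[3] = max(3+9-1, 9+3-1, 13+0) = 13
r[4] = max(3+13-1, 9+9-1, 13+3-1, 25+0) = 25
r[5] = max(3+25-1, 9+13-1, 13+9-1, 25+3-1, 15+0) = 27
r[6] = max(3+27-1, 9+25-1, 13+13-1, 25+9-1, 15+3-1, 38+0) = 38
r[7] = max(3+38-1, 9+27-1, 13+25-1, …, 38+3-1, 26+0) = 40
r[8] = max(3+40-1, 9+38-1, 13+27-1, …, 26+3-1, 51+0) = 51
r[9] = max(3+51-1, 9+40-1, 13+38-1, …, 51+3-1, 39+0) = 53
One optimal plan: pieces 8 + 1 (1 cut) → $54 − $1 = $53.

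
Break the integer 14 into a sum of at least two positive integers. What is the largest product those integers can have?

Let f[k] be the best product for length k (with at least one cut). For each first piece i, the rest contributes max(k−i, f[k−i]).
f[2] = 1*max(1,0) = 1*1 = 1
f[3] = max(1*2, 2*1) = 2
f[4] = max(1*3, 2*2, 3*1) = 4
f[5] = max(1*4, 2*3, 3*2, 4*1) = 6
f[6] = max(1*6, 2*4, 3*3, 4*2, 5*1) = 9
f[7] = max(1*9, 2*6, 3*4, 4*3, 5*2, 6*1) = 12
f[8] = max(1*12, 2*9, 3*6, …, 6*2, 7*1) = 18
f[9] = max(1*18, 2*12, 3*9, …, 7*2, 8*1) = 27
f[10] = max(1*27, 2*18, 3*12, …, 8*2, 9*1) = 36
f[11] = max(1*36, 2*27, 3*18, …, 9*2, 10*1) = 54
f[12] = max(1*54, 2*36, 3*27, …, 10*2, 11*1) = 81
f[13] = max(1*81, 2*54, 3*36, …, 11*2, 12*1) = 108
f[14] = max(1*108, 2*81, 3*54, …, 12*2, 13*1) = 162
One optimal split: 3 + 3 + 3 + 3 + 2; product 3*3*3*3*2 = 162.

162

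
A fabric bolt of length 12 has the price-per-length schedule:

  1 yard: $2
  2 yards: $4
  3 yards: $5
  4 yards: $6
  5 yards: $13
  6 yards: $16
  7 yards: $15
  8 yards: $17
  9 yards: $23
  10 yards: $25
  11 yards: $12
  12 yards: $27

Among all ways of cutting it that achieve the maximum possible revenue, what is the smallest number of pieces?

2

Consider every possible first cut. r[k] is the best of p[i]+r[k−i] over all sellable i≤k.
r[1] = 2
r[2] = 4  (first piece 1, then r[1]=2)
r[3] = 6  (first piece 1, then r[2]=4)
r[4] = 8  (first piece 1, then r[3]=6)
r[5] = 13
r[6] = 16
r[7] = 18  (first piece 1, then r[6]=16)
r[8] = 20  (first piece 1, then r[7]=18)
r[9] = 23
r[10] = 26  (first piece 5, then r[5]=13)
r[11] = 29  (first piece 5, then r[6]=16)
r[12] = 32  (first piece 6, then r[6]=16)
Maximum revenue is $32.
Now minimize piece count subject to staying optimal: for each k, pieces[k] = 1 + min over i with p[i]+r[k−i]=r[k] of pieces[k−i].
pieces[9] = 1
pieces[10] = 2
pieces[11] = 2
pieces[12] = 2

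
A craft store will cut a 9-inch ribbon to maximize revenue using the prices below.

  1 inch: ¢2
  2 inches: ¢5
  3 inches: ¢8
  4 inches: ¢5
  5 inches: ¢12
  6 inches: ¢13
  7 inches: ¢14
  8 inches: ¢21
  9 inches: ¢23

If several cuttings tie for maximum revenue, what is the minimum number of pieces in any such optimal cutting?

Consider every possible first cut. r[k] is the best of p[i]+r[k−i] over all sellable i≤k.
r[1] = 2
r[2] = max(2+2, 5+0) = 5
r[3] = max(2+5, 5+2, 8+0) = 8
r[4] = max(2+8, 5+5, 8+2, 5+0) = 10
r[5] = max(2+10, 5+8, 8+5, 5+2, 12+0) = 13
r[6] = max(2+13, 5+10, 8+8, 5+5, 12+2, 13+0) = 16
r[7] = max(2+16, 5+13, 8+10, …, 13+2, 14+0) = 18
r[8] = max(2+18, 5+16, 8+13, …, 14+2, 21+0) = 21
r[9] = max(2+21, 5+18, 8+16, …, 21+2, 23+0) = 24
Maximum revenue is ¢24.
Now minimize piece count subject to staying optimal: for each k, pieces[k] = 1 + min over i with p[i]+r[k−i]=r[k] of pieces[k−i].
pieces[6] = 2
pieces[7] = 3
pieces[8] = 1
pieces[9] = 3

3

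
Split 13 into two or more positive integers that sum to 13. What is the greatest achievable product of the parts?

108

Let P[k] be the best product for length k (with at least one cut). For each first piece i, the rest contributes max(k−i, P[k−i]).
P[2] = 1·max(1,0) = 1·1 = 1
P[3] = 1·max(2,1) = 1·2 = 2
P[4] = 2·max(2,1) = 2·2 = 4
P[5] = 2·max(3,2) = 2·3 = 6
P[6] = 3·max(3,2) = 3·3 = 9
P[7] = 2·max(5,6) = 2·6 = 12
P[8] = 2·max(6,9) = 2·9 = 18
P[9] = 3·max(6,9) = 3·9 = 27
P[10] = 2·max(8,18) = 2·18 = 36
P[11] = 2·max(9,27) = 2·27 = 54
P[12] = 3·max(9,27) = 3·27 = 81
P[13] = 2·max(11,54) = 2·54 = 108
One optimal split: 3 + 3 + 3 + 2 + 2; product 3·3·3·2·2 = 108.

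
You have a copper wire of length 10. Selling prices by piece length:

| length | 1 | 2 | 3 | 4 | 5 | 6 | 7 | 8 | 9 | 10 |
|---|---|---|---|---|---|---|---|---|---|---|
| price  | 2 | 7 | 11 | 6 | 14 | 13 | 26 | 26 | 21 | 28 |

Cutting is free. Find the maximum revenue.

37

Consider every possible first cut. r[k] is the best of p[i]+r[k−i] over all sellable i≤k.
r[1] = 2
r[2] = max(2+2, 7+0) = 7
r[3] = max(2+7, 7+2, 11+0) = 11
r[4] = max(2+11, 7+7, 11+2, 6+0) = 14
r[5] = max(2+14, 7+11, 11+7, 6+2, 14+0) = 18
r[6] = max(2+18, 7+14, 11+11, 6+7, 14+2, 13+0) = 22
r[7] = max(2+22, 7+18, 11+14, …, 13+2, 26+0) = 26
r[8] = max(2+26, 7+22, 11+18, …, 26+2, 26+0) = 29
r[9] = max(2+29, 7+26, 11+22, …, 26+2, 21+0) = 33
r[10] = max(2+33, 7+29, 11+26, …, 21+2, 28+0) = 37
One optimal cutting: 7 + 3 → €26 + €11 = €37.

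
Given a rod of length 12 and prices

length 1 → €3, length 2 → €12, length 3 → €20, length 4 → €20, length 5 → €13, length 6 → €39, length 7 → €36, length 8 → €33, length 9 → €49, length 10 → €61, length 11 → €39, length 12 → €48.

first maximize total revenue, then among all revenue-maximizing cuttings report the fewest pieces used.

4

Build r[k] bottom-up: r[k] = max over allowed piece i of (p[i] + r[k−i]).
r[1] = 3
r[2] = max(3+3, 12+0) = 12
r[3] = max(3+12, 12+3, 20+0) = 20
r[4] = max(3+20, 12+12, 20+3, 20+0) = 24
r[5] = max(3+24, 12+20, 20+12, 20+3, 13+0) = 32
r[6] = max(3+32, 12+24, 20+20, 20+12, 13+3, 39+0) = 40
r[7] = max(3+40, 12+32, 20+24, …, 39+3, 36+0) = 44
r[8] = max(3+44, 12+40, 20+32, …, 36+3, 33+0) = 52
r[9] = max(3+52, 12+44, 20+40, …, 33+3, 49+0) = 60
r[10] = max(3+60, 12+52, 20+44, …, 49+3, 61+0) = 64
r[11] = max(3+64, 12+60, 20+52, …, 61+3, 39+0) = 72
r[12] = max(3+72, 12+64, 20+60, …, 39+3, 48+0) = 80
Maximum revenue is €80.
Now minimize piece count subject to staying optimal: for each k, pieces[k] = 1 + min over i with p[i]+r[k−i]=r[k] of pieces[k−i].
pieces[9] = 3
pieces[10] = 4
pieces[11] = 4
pieces[12] = 4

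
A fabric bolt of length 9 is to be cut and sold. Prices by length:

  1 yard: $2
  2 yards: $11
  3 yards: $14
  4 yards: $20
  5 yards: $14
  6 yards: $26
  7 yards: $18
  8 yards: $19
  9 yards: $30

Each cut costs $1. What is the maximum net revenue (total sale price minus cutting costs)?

44

Let v[k] be the best obtainable value from length k. For each k, try every first piece i and keep the best of price[i] + v[k−i] minus the 1 cut fee when i<k.
v[1] = 2
v[2] = max(2+2-1, 11+0) = 11
v[3] = max(2+11-1, 11+2-1, 14+0) = 14
v[4] = max(2+14-1, 11+11-1, 14+2-1, 20+0) = 21
v[5] = max(2+21-1, 11+14-1, 14+11-1, 20+2-1, 14+0) = 24
v[6] = max(2+24-1, 11+21-1, 14+14-1, 20+11-1, 14+2-1, 26+0) = 31
v[7] = max(2+31-1, 11+24-1, 14+21-1, …, 26+2-1, 18+0) = 34
v[8] = max(2+34-1, 11+31-1, 14+24-1, …, 18+2-1, 19+0) = 41
v[9] = max(2+41-1, 11+34-1, 14+31-1, …, 19+2-1, 30+0) = 44
One optimal plan: pieces 3 + 2 + 2 + 2 (3 cuts) → $47 − $3 = $44.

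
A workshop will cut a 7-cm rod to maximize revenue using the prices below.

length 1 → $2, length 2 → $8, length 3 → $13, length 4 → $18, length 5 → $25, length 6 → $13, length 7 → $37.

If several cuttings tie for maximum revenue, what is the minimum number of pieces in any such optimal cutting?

Build r[k] bottom-up: r[k] = max over allowed piece i of (p[i] + r[k−i]).
r[1] = 2
r[2] = 8
r[3] = 13
r[4] = 18
r[5] = 25
r[6] = 27  (first piece 1, then r[5]=25)
r[7] = 37
Maximum revenue is $37.
Now minimize piece count subject to staying optimal: for each k, pieces[k] = 1 + min over i with p[i]+r[k−i]=r[k] of pieces[k−i].
pieces[4] = 1
pieces[5] = 1
pieces[6] = 2
pieces[7] = 1

1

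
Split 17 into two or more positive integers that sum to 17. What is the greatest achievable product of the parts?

486

Define prod[k] = max over 1≤i<k of i · max(k−i, prod[k−i]); the inner max lets the remainder stay uncut if that's better.
prod[2] = 1×max(1,0) = 1×1 = 1
prod[3] = max(1×2, 2×1) = 2
prod[4] = max(1×3, 2×2, 3×1) = 4
prod[5] = max(1×4, 2×3, 3×2, 4×1) = 6
prod[6] = max(1×6, 2×4, 3×3, 4×2, 5×1) = 9
prod[7] = max(1×9, 2×6, 3×4, 4×3, 5×2, 6×1) = 12
prod[8] = max(1×12, 2×9, 3×6, …, 6×2, 7×1) = 18
prod[9] = max(1×18, 2×12, 3×9, …, 7×2, 8×1) = 27
prod[10] = max(1×27, 2×18, 3×12, …, 8×2, 9×1) = 36
prod[11] = max(1×36, 2×27, 3×18, …, 9×2, 10×1) = 54
prod[12] = max(1×54, 2×36, 3×27, …, 10×2, 11×1) = 81
prod[13] = max(1×81, 2×54, 3×36, …, 11×2, 12×1) = 108
prod[14] = max(1×108, 2×81, 3×54, …, 12×2, 13×1) = 162
prod[15] = max(1×162, 2×108, 3×81, …, 13×2, 14×1) = 243
prod[16] = max(1×243, 2×162, 3×108, …, 14×2, 15×1) = 324
prod[17] = max(1×324, 2×243, 3×162, …, 15×2, 16×1) = 486
One optimal split: 3 + 3 + 3 + 3 + 3 + 2; product 3×3×3×3×3×2 = 486.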